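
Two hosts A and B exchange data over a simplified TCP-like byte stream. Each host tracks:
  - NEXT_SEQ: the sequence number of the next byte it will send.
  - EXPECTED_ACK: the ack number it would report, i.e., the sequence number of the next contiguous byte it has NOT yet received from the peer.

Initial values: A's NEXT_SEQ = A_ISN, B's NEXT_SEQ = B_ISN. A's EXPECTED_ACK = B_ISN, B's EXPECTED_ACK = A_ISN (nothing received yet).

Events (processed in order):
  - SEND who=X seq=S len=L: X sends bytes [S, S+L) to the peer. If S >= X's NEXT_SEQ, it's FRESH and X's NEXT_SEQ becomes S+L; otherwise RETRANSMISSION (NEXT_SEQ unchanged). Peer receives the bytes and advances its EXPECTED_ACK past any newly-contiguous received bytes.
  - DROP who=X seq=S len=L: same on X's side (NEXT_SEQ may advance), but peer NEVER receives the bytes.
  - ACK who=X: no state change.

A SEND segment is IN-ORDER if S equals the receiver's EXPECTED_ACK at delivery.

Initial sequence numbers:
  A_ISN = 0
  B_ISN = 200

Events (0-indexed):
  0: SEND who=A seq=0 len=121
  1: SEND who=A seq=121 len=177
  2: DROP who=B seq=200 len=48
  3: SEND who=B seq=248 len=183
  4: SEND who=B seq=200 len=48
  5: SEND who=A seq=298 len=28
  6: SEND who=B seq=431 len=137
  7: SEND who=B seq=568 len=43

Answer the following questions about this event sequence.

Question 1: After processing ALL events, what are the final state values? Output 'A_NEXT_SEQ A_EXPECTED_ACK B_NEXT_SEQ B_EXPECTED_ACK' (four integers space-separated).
After event 0: A_seq=121 A_ack=200 B_seq=200 B_ack=121
After event 1: A_seq=298 A_ack=200 B_seq=200 B_ack=298
After event 2: A_seq=298 A_ack=200 B_seq=248 B_ack=298
After event 3: A_seq=298 A_ack=200 B_seq=431 B_ack=298
After event 4: A_seq=298 A_ack=431 B_seq=431 B_ack=298
After event 5: A_seq=326 A_ack=431 B_seq=431 B_ack=326
After event 6: A_seq=326 A_ack=568 B_seq=568 B_ack=326
After event 7: A_seq=326 A_ack=611 B_seq=611 B_ack=326

Answer: 326 611 611 326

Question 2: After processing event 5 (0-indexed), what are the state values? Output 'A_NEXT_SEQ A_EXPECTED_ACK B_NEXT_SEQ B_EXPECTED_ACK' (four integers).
After event 0: A_seq=121 A_ack=200 B_seq=200 B_ack=121
After event 1: A_seq=298 A_ack=200 B_seq=200 B_ack=298
After event 2: A_seq=298 A_ack=200 B_seq=248 B_ack=298
After event 3: A_seq=298 A_ack=200 B_seq=431 B_ack=298
After event 4: A_seq=298 A_ack=431 B_seq=431 B_ack=298
After event 5: A_seq=326 A_ack=431 B_seq=431 B_ack=326

326 431 431 326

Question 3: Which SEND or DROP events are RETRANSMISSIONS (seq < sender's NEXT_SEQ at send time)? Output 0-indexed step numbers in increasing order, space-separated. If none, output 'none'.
Answer: 4

Derivation:
Step 0: SEND seq=0 -> fresh
Step 1: SEND seq=121 -> fresh
Step 2: DROP seq=200 -> fresh
Step 3: SEND seq=248 -> fresh
Step 4: SEND seq=200 -> retransmit
Step 5: SEND seq=298 -> fresh
Step 6: SEND seq=431 -> fresh
Step 7: SEND seq=568 -> fresh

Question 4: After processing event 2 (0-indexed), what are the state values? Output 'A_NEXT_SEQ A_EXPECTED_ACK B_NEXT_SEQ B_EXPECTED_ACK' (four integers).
After event 0: A_seq=121 A_ack=200 B_seq=200 B_ack=121
After event 1: A_seq=298 A_ack=200 B_seq=200 B_ack=298
After event 2: A_seq=298 A_ack=200 B_seq=248 B_ack=298

298 200 248 298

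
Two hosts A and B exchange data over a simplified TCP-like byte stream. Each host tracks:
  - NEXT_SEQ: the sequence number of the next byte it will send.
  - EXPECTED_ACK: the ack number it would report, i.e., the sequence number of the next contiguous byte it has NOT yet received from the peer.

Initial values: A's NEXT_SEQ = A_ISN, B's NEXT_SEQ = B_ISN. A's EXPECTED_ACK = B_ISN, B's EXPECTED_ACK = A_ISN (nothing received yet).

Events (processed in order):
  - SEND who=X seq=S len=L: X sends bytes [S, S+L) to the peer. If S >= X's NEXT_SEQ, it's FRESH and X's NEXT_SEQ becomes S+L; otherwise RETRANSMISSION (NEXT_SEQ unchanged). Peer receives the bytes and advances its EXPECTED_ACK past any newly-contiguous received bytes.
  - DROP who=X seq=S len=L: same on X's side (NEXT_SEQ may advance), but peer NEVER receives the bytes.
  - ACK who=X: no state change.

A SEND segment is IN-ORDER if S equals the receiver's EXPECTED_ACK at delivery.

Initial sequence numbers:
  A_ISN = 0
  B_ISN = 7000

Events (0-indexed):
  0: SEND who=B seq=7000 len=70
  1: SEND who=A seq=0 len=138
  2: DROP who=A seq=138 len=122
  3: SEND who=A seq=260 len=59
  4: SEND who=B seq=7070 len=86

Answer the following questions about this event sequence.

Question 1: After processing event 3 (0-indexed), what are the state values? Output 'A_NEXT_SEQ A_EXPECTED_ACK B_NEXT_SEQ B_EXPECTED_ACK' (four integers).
After event 0: A_seq=0 A_ack=7070 B_seq=7070 B_ack=0
After event 1: A_seq=138 A_ack=7070 B_seq=7070 B_ack=138
After event 2: A_seq=260 A_ack=7070 B_seq=7070 B_ack=138
After event 3: A_seq=319 A_ack=7070 B_seq=7070 B_ack=138

319 7070 7070 138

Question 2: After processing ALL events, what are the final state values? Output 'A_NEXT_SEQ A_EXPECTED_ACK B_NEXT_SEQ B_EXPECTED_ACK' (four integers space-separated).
Answer: 319 7156 7156 138

Derivation:
After event 0: A_seq=0 A_ack=7070 B_seq=7070 B_ack=0
After event 1: A_seq=138 A_ack=7070 B_seq=7070 B_ack=138
After event 2: A_seq=260 A_ack=7070 B_seq=7070 B_ack=138
After event 3: A_seq=319 A_ack=7070 B_seq=7070 B_ack=138
After event 4: A_seq=319 A_ack=7156 B_seq=7156 B_ack=138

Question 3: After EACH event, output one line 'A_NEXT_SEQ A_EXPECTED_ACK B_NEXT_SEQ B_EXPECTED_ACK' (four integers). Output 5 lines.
0 7070 7070 0
138 7070 7070 138
260 7070 7070 138
319 7070 7070 138
319 7156 7156 138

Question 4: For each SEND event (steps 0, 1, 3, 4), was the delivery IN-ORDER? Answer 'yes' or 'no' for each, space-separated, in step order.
Answer: yes yes no yes

Derivation:
Step 0: SEND seq=7000 -> in-order
Step 1: SEND seq=0 -> in-order
Step 3: SEND seq=260 -> out-of-order
Step 4: SEND seq=7070 -> in-order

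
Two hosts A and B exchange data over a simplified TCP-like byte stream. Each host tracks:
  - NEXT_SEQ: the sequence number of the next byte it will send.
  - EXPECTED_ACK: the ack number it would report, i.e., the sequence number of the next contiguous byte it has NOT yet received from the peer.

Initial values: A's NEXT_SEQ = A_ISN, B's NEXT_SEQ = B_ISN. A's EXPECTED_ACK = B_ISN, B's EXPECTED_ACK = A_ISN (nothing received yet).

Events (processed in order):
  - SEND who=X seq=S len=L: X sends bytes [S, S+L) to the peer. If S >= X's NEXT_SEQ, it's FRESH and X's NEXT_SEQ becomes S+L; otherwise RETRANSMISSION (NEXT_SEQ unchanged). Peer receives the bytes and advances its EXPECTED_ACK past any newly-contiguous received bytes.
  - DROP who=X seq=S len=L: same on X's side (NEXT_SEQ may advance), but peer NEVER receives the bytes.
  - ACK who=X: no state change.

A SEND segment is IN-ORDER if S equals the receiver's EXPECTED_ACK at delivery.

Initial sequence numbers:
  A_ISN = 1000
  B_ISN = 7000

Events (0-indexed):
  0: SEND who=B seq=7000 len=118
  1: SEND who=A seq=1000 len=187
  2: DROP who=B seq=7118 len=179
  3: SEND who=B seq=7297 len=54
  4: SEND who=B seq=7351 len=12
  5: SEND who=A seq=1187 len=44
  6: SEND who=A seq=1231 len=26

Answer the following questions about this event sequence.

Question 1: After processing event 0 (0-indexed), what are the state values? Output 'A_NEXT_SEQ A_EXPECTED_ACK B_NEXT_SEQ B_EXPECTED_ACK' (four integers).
After event 0: A_seq=1000 A_ack=7118 B_seq=7118 B_ack=1000

1000 7118 7118 1000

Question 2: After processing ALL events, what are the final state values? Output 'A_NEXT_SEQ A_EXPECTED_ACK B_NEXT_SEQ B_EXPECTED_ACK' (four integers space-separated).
Answer: 1257 7118 7363 1257

Derivation:
After event 0: A_seq=1000 A_ack=7118 B_seq=7118 B_ack=1000
After event 1: A_seq=1187 A_ack=7118 B_seq=7118 B_ack=1187
After event 2: A_seq=1187 A_ack=7118 B_seq=7297 B_ack=1187
After event 3: A_seq=1187 A_ack=7118 B_seq=7351 B_ack=1187
After event 4: A_seq=1187 A_ack=7118 B_seq=7363 B_ack=1187
After event 5: A_seq=1231 A_ack=7118 B_seq=7363 B_ack=1231
After event 6: A_seq=1257 A_ack=7118 B_seq=7363 B_ack=1257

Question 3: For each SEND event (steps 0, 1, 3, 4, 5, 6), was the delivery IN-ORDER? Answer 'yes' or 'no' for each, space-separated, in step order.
Answer: yes yes no no yes yes

Derivation:
Step 0: SEND seq=7000 -> in-order
Step 1: SEND seq=1000 -> in-order
Step 3: SEND seq=7297 -> out-of-order
Step 4: SEND seq=7351 -> out-of-order
Step 5: SEND seq=1187 -> in-order
Step 6: SEND seq=1231 -> in-order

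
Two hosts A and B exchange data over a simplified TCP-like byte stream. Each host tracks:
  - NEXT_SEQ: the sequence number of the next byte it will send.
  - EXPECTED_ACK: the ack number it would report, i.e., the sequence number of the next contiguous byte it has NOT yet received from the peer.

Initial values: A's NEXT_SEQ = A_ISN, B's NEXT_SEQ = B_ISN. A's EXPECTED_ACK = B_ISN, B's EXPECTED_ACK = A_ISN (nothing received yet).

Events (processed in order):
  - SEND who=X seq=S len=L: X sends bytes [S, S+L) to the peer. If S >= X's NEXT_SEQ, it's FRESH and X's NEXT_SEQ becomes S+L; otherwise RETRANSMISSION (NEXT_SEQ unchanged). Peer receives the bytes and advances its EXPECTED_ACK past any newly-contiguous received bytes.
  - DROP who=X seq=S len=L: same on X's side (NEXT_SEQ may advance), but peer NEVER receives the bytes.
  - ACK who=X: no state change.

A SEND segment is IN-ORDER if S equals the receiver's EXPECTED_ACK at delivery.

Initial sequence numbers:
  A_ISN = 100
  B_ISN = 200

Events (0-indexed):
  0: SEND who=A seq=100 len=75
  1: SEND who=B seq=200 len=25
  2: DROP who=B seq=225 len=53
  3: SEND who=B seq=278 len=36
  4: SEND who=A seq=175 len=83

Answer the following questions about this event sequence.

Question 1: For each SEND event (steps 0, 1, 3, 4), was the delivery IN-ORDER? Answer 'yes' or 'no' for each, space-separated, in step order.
Step 0: SEND seq=100 -> in-order
Step 1: SEND seq=200 -> in-order
Step 3: SEND seq=278 -> out-of-order
Step 4: SEND seq=175 -> in-order

Answer: yes yes no yes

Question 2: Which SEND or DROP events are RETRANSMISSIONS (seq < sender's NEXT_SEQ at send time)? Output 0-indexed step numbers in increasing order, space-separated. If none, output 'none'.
Step 0: SEND seq=100 -> fresh
Step 1: SEND seq=200 -> fresh
Step 2: DROP seq=225 -> fresh
Step 3: SEND seq=278 -> fresh
Step 4: SEND seq=175 -> fresh

Answer: none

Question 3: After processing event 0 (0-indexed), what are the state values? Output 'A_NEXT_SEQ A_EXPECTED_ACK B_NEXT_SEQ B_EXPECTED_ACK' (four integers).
After event 0: A_seq=175 A_ack=200 B_seq=200 B_ack=175

175 200 200 175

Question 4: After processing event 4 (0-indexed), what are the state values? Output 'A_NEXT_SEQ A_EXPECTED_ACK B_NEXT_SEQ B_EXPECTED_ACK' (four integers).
After event 0: A_seq=175 A_ack=200 B_seq=200 B_ack=175
After event 1: A_seq=175 A_ack=225 B_seq=225 B_ack=175
After event 2: A_seq=175 A_ack=225 B_seq=278 B_ack=175
After event 3: A_seq=175 A_ack=225 B_seq=314 B_ack=175
After event 4: A_seq=258 A_ack=225 B_seq=314 B_ack=258

258 225 314 258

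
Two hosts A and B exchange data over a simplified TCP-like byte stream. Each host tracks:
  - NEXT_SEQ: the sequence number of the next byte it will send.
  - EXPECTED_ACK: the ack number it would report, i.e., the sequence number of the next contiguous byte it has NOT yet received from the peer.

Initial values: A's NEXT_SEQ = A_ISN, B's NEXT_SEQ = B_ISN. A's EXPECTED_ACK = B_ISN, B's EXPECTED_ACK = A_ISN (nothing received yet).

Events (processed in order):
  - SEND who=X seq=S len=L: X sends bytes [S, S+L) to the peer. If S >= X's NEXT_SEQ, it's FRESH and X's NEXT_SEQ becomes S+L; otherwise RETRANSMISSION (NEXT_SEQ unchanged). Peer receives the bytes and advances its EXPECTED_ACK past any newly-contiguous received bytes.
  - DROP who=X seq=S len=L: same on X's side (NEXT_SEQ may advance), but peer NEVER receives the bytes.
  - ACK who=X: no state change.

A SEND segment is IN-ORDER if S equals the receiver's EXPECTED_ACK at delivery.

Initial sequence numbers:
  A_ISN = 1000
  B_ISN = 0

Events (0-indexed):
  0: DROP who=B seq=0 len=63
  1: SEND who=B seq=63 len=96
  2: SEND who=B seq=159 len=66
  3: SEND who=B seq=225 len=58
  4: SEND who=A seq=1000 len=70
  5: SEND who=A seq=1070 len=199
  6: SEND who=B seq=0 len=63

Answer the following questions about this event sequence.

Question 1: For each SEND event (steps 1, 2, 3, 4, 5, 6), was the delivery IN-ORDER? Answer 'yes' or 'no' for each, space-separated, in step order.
Step 1: SEND seq=63 -> out-of-order
Step 2: SEND seq=159 -> out-of-order
Step 3: SEND seq=225 -> out-of-order
Step 4: SEND seq=1000 -> in-order
Step 5: SEND seq=1070 -> in-order
Step 6: SEND seq=0 -> in-order

Answer: no no no yes yes yes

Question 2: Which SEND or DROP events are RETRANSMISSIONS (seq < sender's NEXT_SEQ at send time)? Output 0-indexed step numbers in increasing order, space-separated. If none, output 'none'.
Step 0: DROP seq=0 -> fresh
Step 1: SEND seq=63 -> fresh
Step 2: SEND seq=159 -> fresh
Step 3: SEND seq=225 -> fresh
Step 4: SEND seq=1000 -> fresh
Step 5: SEND seq=1070 -> fresh
Step 6: SEND seq=0 -> retransmit

Answer: 6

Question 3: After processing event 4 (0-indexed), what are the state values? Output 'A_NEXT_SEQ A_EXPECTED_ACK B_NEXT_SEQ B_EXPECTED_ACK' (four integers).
After event 0: A_seq=1000 A_ack=0 B_seq=63 B_ack=1000
After event 1: A_seq=1000 A_ack=0 B_seq=159 B_ack=1000
After event 2: A_seq=1000 A_ack=0 B_seq=225 B_ack=1000
After event 3: A_seq=1000 A_ack=0 B_seq=283 B_ack=1000
After event 4: A_seq=1070 A_ack=0 B_seq=283 B_ack=1070

1070 0 283 1070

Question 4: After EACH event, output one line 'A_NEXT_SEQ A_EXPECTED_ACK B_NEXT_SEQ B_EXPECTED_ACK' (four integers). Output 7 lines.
1000 0 63 1000
1000 0 159 1000
1000 0 225 1000
1000 0 283 1000
1070 0 283 1070
1269 0 283 1269
1269 283 283 1269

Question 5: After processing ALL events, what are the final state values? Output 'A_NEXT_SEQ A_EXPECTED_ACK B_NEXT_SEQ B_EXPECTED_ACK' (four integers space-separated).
Answer: 1269 283 283 1269

Derivation:
After event 0: A_seq=1000 A_ack=0 B_seq=63 B_ack=1000
After event 1: A_seq=1000 A_ack=0 B_seq=159 B_ack=1000
After event 2: A_seq=1000 A_ack=0 B_seq=225 B_ack=1000
After event 3: A_seq=1000 A_ack=0 B_seq=283 B_ack=1000
After event 4: A_seq=1070 A_ack=0 B_seq=283 B_ack=1070
After event 5: A_seq=1269 A_ack=0 B_seq=283 B_ack=1269
After event 6: A_seq=1269 A_ack=283 B_seq=283 B_ack=1269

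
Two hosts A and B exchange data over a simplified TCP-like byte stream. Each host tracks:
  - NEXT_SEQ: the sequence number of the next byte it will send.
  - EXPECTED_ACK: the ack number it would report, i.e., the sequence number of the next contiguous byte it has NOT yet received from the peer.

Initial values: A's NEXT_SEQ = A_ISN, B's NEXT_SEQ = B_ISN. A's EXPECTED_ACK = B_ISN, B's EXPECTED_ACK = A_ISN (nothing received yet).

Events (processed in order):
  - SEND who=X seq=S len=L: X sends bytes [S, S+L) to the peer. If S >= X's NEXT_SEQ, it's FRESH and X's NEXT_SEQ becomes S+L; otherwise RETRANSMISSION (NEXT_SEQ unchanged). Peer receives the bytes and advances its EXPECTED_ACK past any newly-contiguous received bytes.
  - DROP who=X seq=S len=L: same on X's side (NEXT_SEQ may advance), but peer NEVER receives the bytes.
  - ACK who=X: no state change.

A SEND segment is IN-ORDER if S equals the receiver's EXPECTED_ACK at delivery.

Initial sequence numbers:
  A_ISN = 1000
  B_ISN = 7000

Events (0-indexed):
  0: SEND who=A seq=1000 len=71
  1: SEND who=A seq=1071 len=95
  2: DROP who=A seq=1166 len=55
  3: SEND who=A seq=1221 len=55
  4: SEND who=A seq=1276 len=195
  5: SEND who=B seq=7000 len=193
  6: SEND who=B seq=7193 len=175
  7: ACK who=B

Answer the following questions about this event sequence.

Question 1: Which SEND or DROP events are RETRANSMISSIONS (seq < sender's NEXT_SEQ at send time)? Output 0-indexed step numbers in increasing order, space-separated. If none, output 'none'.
Step 0: SEND seq=1000 -> fresh
Step 1: SEND seq=1071 -> fresh
Step 2: DROP seq=1166 -> fresh
Step 3: SEND seq=1221 -> fresh
Step 4: SEND seq=1276 -> fresh
Step 5: SEND seq=7000 -> fresh
Step 6: SEND seq=7193 -> fresh

Answer: none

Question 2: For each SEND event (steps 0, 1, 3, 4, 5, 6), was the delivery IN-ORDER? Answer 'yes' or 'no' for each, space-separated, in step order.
Answer: yes yes no no yes yes

Derivation:
Step 0: SEND seq=1000 -> in-order
Step 1: SEND seq=1071 -> in-order
Step 3: SEND seq=1221 -> out-of-order
Step 4: SEND seq=1276 -> out-of-order
Step 5: SEND seq=7000 -> in-order
Step 6: SEND seq=7193 -> in-order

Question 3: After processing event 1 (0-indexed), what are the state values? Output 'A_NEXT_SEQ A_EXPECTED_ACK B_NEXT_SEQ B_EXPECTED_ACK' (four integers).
After event 0: A_seq=1071 A_ack=7000 B_seq=7000 B_ack=1071
After event 1: A_seq=1166 A_ack=7000 B_seq=7000 B_ack=1166

1166 7000 7000 1166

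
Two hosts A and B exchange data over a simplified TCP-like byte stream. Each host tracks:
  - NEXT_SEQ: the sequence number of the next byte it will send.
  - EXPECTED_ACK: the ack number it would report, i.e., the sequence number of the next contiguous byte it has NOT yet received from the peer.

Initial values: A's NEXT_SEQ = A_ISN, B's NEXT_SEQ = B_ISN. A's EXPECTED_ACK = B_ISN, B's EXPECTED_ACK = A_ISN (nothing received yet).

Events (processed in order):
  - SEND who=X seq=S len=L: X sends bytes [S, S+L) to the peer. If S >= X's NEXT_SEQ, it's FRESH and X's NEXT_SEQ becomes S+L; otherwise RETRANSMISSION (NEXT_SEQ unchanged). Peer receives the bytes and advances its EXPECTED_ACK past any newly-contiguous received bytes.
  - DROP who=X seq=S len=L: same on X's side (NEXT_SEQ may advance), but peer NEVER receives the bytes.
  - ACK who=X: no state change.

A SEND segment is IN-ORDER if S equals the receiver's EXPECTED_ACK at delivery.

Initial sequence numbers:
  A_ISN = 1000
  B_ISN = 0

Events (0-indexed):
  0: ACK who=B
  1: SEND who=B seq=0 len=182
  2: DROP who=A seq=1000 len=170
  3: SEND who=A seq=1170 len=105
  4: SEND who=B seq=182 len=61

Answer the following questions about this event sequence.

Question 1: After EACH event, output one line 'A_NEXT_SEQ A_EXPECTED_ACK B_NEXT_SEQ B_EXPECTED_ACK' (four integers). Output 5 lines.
1000 0 0 1000
1000 182 182 1000
1170 182 182 1000
1275 182 182 1000
1275 243 243 1000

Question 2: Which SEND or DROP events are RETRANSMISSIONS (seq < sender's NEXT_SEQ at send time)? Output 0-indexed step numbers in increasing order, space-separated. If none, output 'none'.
Step 1: SEND seq=0 -> fresh
Step 2: DROP seq=1000 -> fresh
Step 3: SEND seq=1170 -> fresh
Step 4: SEND seq=182 -> fresh

Answer: none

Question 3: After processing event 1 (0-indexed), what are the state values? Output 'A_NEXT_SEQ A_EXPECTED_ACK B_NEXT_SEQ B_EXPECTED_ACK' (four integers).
After event 0: A_seq=1000 A_ack=0 B_seq=0 B_ack=1000
After event 1: A_seq=1000 A_ack=182 B_seq=182 B_ack=1000

1000 182 182 1000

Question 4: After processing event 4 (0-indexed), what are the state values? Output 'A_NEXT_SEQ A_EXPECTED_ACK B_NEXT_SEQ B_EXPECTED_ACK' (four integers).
After event 0: A_seq=1000 A_ack=0 B_seq=0 B_ack=1000
After event 1: A_seq=1000 A_ack=182 B_seq=182 B_ack=1000
After event 2: A_seq=1170 A_ack=182 B_seq=182 B_ack=1000
After event 3: A_seq=1275 A_ack=182 B_seq=182 B_ack=1000
After event 4: A_seq=1275 A_ack=243 B_seq=243 B_ack=1000

1275 243 243 1000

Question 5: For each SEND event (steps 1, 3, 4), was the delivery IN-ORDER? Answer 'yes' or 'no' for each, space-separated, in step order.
Answer: yes no yes

Derivation:
Step 1: SEND seq=0 -> in-order
Step 3: SEND seq=1170 -> out-of-order
Step 4: SEND seq=182 -> in-order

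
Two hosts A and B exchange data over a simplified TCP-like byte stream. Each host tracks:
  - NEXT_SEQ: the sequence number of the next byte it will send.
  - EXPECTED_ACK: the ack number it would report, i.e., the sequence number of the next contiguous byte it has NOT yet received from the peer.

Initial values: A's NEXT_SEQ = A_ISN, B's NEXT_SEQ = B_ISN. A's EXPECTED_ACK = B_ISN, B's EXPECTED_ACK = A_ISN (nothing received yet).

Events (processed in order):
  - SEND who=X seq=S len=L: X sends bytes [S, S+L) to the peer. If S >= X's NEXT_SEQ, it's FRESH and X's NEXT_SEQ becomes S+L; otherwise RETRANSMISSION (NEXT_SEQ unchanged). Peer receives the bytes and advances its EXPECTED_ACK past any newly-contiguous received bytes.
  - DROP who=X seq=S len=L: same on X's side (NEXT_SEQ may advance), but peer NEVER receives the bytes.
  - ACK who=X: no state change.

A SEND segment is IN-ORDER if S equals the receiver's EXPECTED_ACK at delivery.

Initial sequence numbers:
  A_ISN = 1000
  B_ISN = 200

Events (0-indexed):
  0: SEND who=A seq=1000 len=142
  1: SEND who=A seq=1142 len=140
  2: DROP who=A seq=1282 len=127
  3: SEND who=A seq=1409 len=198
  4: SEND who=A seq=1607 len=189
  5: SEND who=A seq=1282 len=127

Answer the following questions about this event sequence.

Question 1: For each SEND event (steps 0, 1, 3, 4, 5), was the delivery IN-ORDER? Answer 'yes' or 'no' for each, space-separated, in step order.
Step 0: SEND seq=1000 -> in-order
Step 1: SEND seq=1142 -> in-order
Step 3: SEND seq=1409 -> out-of-order
Step 4: SEND seq=1607 -> out-of-order
Step 5: SEND seq=1282 -> in-order

Answer: yes yes no no yes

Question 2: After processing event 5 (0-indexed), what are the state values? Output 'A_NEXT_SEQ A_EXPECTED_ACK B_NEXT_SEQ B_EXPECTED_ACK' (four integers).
After event 0: A_seq=1142 A_ack=200 B_seq=200 B_ack=1142
After event 1: A_seq=1282 A_ack=200 B_seq=200 B_ack=1282
After event 2: A_seq=1409 A_ack=200 B_seq=200 B_ack=1282
After event 3: A_seq=1607 A_ack=200 B_seq=200 B_ack=1282
After event 4: A_seq=1796 A_ack=200 B_seq=200 B_ack=1282
After event 5: A_seq=1796 A_ack=200 B_seq=200 B_ack=1796

1796 200 200 1796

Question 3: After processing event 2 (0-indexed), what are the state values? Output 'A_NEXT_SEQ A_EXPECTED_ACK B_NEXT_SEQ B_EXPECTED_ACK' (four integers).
After event 0: A_seq=1142 A_ack=200 B_seq=200 B_ack=1142
After event 1: A_seq=1282 A_ack=200 B_seq=200 B_ack=1282
After event 2: A_seq=1409 A_ack=200 B_seq=200 B_ack=1282

1409 200 200 1282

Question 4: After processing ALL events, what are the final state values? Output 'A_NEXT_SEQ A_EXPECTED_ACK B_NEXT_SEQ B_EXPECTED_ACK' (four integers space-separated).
Answer: 1796 200 200 1796

Derivation:
After event 0: A_seq=1142 A_ack=200 B_seq=200 B_ack=1142
After event 1: A_seq=1282 A_ack=200 B_seq=200 B_ack=1282
After event 2: A_seq=1409 A_ack=200 B_seq=200 B_ack=1282
After event 3: A_seq=1607 A_ack=200 B_seq=200 B_ack=1282
After event 4: A_seq=1796 A_ack=200 B_seq=200 B_ack=1282
After event 5: A_seq=1796 A_ack=200 B_seq=200 B_ack=1796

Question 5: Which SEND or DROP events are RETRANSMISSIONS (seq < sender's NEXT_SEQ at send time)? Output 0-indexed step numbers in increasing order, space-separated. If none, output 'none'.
Step 0: SEND seq=1000 -> fresh
Step 1: SEND seq=1142 -> fresh
Step 2: DROP seq=1282 -> fresh
Step 3: SEND seq=1409 -> fresh
Step 4: SEND seq=1607 -> fresh
Step 5: SEND seq=1282 -> retransmit

Answer: 5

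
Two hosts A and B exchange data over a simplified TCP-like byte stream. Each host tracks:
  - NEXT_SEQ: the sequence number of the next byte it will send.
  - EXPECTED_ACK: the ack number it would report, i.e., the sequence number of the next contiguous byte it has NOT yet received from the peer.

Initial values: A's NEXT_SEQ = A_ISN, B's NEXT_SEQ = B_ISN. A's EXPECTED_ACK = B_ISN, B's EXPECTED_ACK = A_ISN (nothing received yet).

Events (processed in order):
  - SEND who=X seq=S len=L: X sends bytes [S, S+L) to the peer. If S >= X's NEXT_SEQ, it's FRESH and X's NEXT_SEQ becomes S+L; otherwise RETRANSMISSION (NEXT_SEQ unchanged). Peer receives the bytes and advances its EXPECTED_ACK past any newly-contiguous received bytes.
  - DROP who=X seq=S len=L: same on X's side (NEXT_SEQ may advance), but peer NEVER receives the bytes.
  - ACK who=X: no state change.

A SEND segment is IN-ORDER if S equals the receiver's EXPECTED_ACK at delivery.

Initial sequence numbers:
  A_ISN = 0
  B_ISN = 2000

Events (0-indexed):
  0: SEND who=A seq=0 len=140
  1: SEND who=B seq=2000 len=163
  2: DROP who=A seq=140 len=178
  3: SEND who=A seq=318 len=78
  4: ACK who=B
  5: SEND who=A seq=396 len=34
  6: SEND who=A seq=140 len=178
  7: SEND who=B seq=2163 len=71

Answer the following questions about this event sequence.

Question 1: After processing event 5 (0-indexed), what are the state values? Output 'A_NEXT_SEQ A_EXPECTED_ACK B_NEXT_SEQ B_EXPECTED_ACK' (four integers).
After event 0: A_seq=140 A_ack=2000 B_seq=2000 B_ack=140
After event 1: A_seq=140 A_ack=2163 B_seq=2163 B_ack=140
After event 2: A_seq=318 A_ack=2163 B_seq=2163 B_ack=140
After event 3: A_seq=396 A_ack=2163 B_seq=2163 B_ack=140
After event 4: A_seq=396 A_ack=2163 B_seq=2163 B_ack=140
After event 5: A_seq=430 A_ack=2163 B_seq=2163 B_ack=140

430 2163 2163 140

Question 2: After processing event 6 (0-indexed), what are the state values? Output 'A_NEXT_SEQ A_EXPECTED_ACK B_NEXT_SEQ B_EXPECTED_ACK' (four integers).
After event 0: A_seq=140 A_ack=2000 B_seq=2000 B_ack=140
After event 1: A_seq=140 A_ack=2163 B_seq=2163 B_ack=140
After event 2: A_seq=318 A_ack=2163 B_seq=2163 B_ack=140
After event 3: A_seq=396 A_ack=2163 B_seq=2163 B_ack=140
After event 4: A_seq=396 A_ack=2163 B_seq=2163 B_ack=140
After event 5: A_seq=430 A_ack=2163 B_seq=2163 B_ack=140
After event 6: A_seq=430 A_ack=2163 B_seq=2163 B_ack=430

430 2163 2163 430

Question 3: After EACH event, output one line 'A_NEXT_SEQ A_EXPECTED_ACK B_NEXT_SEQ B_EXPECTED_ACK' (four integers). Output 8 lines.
140 2000 2000 140
140 2163 2163 140
318 2163 2163 140
396 2163 2163 140
396 2163 2163 140
430 2163 2163 140
430 2163 2163 430
430 2234 2234 430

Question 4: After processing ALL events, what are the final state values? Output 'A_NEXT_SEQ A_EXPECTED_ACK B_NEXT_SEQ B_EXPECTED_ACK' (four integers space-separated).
Answer: 430 2234 2234 430

Derivation:
After event 0: A_seq=140 A_ack=2000 B_seq=2000 B_ack=140
After event 1: A_seq=140 A_ack=2163 B_seq=2163 B_ack=140
After event 2: A_seq=318 A_ack=2163 B_seq=2163 B_ack=140
After event 3: A_seq=396 A_ack=2163 B_seq=2163 B_ack=140
After event 4: A_seq=396 A_ack=2163 B_seq=2163 B_ack=140
After event 5: A_seq=430 A_ack=2163 B_seq=2163 B_ack=140
After event 6: A_seq=430 A_ack=2163 B_seq=2163 B_ack=430
After event 7: A_seq=430 A_ack=2234 B_seq=2234 B_ack=430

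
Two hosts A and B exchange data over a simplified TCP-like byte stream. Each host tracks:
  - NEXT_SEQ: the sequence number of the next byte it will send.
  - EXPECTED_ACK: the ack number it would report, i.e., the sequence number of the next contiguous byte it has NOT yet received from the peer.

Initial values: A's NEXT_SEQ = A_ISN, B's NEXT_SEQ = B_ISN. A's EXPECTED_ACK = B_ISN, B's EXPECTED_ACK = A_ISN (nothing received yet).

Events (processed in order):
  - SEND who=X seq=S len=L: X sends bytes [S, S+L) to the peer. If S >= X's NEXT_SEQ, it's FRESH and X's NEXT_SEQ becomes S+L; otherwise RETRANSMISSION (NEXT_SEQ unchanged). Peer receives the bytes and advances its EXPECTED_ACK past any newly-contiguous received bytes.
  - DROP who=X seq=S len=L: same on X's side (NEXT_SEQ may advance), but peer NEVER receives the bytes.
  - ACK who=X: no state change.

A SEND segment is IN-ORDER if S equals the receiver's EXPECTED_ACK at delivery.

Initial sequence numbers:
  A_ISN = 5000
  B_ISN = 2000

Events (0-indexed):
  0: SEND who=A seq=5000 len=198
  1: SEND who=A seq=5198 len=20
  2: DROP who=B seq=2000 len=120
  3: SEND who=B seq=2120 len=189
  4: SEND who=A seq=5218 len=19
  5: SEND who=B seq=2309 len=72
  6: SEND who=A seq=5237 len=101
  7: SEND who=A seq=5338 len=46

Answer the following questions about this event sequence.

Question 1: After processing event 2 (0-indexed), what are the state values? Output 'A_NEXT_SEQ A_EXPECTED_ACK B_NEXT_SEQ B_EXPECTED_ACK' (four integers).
After event 0: A_seq=5198 A_ack=2000 B_seq=2000 B_ack=5198
After event 1: A_seq=5218 A_ack=2000 B_seq=2000 B_ack=5218
After event 2: A_seq=5218 A_ack=2000 B_seq=2120 B_ack=5218

5218 2000 2120 5218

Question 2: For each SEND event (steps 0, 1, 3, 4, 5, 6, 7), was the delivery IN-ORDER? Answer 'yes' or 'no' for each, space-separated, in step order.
Step 0: SEND seq=5000 -> in-order
Step 1: SEND seq=5198 -> in-order
Step 3: SEND seq=2120 -> out-of-order
Step 4: SEND seq=5218 -> in-order
Step 5: SEND seq=2309 -> out-of-order
Step 6: SEND seq=5237 -> in-order
Step 7: SEND seq=5338 -> in-order

Answer: yes yes no yes no yes yes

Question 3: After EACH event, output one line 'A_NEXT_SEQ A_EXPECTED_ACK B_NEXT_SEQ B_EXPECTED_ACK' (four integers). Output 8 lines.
5198 2000 2000 5198
5218 2000 2000 5218
5218 2000 2120 5218
5218 2000 2309 5218
5237 2000 2309 5237
5237 2000 2381 5237
5338 2000 2381 5338
5384 2000 2381 5384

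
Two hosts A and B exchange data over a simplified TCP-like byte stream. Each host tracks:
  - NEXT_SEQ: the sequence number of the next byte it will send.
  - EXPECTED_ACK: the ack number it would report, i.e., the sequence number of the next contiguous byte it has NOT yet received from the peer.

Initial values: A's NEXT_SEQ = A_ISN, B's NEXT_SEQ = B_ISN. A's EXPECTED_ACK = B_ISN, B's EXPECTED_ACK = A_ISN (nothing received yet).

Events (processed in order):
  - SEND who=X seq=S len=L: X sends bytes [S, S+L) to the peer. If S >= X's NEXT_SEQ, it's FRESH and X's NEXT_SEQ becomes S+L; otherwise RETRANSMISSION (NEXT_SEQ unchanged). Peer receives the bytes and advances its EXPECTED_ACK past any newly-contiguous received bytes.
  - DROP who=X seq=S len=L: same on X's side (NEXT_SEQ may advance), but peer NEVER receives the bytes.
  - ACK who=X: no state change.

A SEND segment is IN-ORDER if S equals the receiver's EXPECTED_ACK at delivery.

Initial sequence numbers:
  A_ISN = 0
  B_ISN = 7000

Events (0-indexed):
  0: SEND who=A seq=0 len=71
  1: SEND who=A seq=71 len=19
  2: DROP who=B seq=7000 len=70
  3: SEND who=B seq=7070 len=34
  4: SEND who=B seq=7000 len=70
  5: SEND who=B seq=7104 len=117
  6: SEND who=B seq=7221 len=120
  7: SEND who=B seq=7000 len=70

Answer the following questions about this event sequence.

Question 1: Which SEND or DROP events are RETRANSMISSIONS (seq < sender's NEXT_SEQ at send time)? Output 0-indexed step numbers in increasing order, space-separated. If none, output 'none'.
Step 0: SEND seq=0 -> fresh
Step 1: SEND seq=71 -> fresh
Step 2: DROP seq=7000 -> fresh
Step 3: SEND seq=7070 -> fresh
Step 4: SEND seq=7000 -> retransmit
Step 5: SEND seq=7104 -> fresh
Step 6: SEND seq=7221 -> fresh
Step 7: SEND seq=7000 -> retransmit

Answer: 4 7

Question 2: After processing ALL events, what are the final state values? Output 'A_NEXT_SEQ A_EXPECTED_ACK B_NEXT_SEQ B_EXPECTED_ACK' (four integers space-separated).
Answer: 90 7341 7341 90

Derivation:
After event 0: A_seq=71 A_ack=7000 B_seq=7000 B_ack=71
After event 1: A_seq=90 A_ack=7000 B_seq=7000 B_ack=90
After event 2: A_seq=90 A_ack=7000 B_seq=7070 B_ack=90
After event 3: A_seq=90 A_ack=7000 B_seq=7104 B_ack=90
After event 4: A_seq=90 A_ack=7104 B_seq=7104 B_ack=90
After event 5: A_seq=90 A_ack=7221 B_seq=7221 B_ack=90
After event 6: A_seq=90 A_ack=7341 B_seq=7341 B_ack=90
After event 7: A_seq=90 A_ack=7341 B_seq=7341 B_ack=90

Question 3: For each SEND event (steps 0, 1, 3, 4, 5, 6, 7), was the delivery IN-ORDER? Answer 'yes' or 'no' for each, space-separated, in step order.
Step 0: SEND seq=0 -> in-order
Step 1: SEND seq=71 -> in-order
Step 3: SEND seq=7070 -> out-of-order
Step 4: SEND seq=7000 -> in-order
Step 5: SEND seq=7104 -> in-order
Step 6: SEND seq=7221 -> in-order
Step 7: SEND seq=7000 -> out-of-order

Answer: yes yes no yes yes yes no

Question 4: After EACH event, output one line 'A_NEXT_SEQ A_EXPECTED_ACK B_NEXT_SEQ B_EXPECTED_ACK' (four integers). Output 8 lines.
71 7000 7000 71
90 7000 7000 90
90 7000 7070 90
90 7000 7104 90
90 7104 7104 90
90 7221 7221 90
90 7341 7341 90
90 7341 7341 90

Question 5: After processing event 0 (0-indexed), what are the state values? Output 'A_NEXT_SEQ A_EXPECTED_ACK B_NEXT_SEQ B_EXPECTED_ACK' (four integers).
After event 0: A_seq=71 A_ack=7000 B_seq=7000 B_ack=71

71 7000 7000 71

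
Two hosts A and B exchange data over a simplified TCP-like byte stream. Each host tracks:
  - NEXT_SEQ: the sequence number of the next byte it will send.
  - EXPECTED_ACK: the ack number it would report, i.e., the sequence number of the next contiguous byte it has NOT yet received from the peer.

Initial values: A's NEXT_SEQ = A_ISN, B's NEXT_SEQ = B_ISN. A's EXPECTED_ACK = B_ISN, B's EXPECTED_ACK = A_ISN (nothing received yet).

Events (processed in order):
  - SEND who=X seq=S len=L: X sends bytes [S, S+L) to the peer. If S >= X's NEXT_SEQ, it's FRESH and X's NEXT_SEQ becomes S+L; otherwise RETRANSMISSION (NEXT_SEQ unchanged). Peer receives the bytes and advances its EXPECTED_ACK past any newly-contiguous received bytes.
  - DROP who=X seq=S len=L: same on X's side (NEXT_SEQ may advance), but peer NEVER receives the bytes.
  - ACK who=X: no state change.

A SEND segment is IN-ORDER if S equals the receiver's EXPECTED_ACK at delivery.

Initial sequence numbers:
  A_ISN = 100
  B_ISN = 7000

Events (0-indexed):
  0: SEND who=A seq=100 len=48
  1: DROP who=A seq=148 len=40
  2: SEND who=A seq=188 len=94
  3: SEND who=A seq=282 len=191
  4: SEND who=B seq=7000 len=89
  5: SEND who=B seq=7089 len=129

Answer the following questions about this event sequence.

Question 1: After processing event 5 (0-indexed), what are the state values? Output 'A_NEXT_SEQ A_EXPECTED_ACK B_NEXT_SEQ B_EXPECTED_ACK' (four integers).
After event 0: A_seq=148 A_ack=7000 B_seq=7000 B_ack=148
After event 1: A_seq=188 A_ack=7000 B_seq=7000 B_ack=148
After event 2: A_seq=282 A_ack=7000 B_seq=7000 B_ack=148
After event 3: A_seq=473 A_ack=7000 B_seq=7000 B_ack=148
After event 4: A_seq=473 A_ack=7089 B_seq=7089 B_ack=148
After event 5: A_seq=473 A_ack=7218 B_seq=7218 B_ack=148

473 7218 7218 148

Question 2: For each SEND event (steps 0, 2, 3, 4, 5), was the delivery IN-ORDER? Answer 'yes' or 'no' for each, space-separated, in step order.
Answer: yes no no yes yes

Derivation:
Step 0: SEND seq=100 -> in-order
Step 2: SEND seq=188 -> out-of-order
Step 3: SEND seq=282 -> out-of-order
Step 4: SEND seq=7000 -> in-order
Step 5: SEND seq=7089 -> in-order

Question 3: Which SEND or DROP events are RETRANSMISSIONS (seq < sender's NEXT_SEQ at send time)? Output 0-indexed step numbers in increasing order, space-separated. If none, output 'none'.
Answer: none

Derivation:
Step 0: SEND seq=100 -> fresh
Step 1: DROP seq=148 -> fresh
Step 2: SEND seq=188 -> fresh
Step 3: SEND seq=282 -> fresh
Step 4: SEND seq=7000 -> fresh
Step 5: SEND seq=7089 -> fresh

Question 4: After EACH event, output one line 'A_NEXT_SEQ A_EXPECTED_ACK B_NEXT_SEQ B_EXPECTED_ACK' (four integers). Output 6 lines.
148 7000 7000 148
188 7000 7000 148
282 7000 7000 148
473 7000 7000 148
473 7089 7089 148
473 7218 7218 148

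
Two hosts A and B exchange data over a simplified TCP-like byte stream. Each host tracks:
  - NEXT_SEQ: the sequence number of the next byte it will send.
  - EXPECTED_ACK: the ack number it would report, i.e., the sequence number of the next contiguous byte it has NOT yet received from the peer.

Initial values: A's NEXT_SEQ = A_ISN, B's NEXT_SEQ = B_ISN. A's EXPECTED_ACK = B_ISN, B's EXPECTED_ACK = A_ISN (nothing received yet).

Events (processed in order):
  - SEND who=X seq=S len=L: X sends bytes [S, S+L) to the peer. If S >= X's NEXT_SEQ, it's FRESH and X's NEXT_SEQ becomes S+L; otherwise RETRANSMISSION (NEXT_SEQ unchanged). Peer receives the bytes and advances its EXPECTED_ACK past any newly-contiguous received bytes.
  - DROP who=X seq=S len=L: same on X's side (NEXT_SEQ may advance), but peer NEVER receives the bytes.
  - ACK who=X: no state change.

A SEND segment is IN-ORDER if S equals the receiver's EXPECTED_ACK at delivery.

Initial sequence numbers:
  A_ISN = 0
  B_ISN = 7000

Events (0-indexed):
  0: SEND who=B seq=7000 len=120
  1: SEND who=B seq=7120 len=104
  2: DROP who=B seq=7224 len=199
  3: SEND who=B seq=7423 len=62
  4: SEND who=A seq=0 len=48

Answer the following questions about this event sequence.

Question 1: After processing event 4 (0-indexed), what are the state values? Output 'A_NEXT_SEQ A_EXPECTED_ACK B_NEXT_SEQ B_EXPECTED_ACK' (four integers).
After event 0: A_seq=0 A_ack=7120 B_seq=7120 B_ack=0
After event 1: A_seq=0 A_ack=7224 B_seq=7224 B_ack=0
After event 2: A_seq=0 A_ack=7224 B_seq=7423 B_ack=0
After event 3: A_seq=0 A_ack=7224 B_seq=7485 B_ack=0
After event 4: A_seq=48 A_ack=7224 B_seq=7485 B_ack=48

48 7224 7485 48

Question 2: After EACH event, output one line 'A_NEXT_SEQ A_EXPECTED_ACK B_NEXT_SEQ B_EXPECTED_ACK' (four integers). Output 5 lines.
0 7120 7120 0
0 7224 7224 0
0 7224 7423 0
0 7224 7485 0
48 7224 7485 48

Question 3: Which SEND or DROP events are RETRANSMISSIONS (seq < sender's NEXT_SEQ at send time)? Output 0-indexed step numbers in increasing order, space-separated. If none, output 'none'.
Step 0: SEND seq=7000 -> fresh
Step 1: SEND seq=7120 -> fresh
Step 2: DROP seq=7224 -> fresh
Step 3: SEND seq=7423 -> fresh
Step 4: SEND seq=0 -> fresh

Answer: none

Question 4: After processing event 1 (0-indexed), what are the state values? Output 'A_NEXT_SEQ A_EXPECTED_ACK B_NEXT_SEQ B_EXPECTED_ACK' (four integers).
After event 0: A_seq=0 A_ack=7120 B_seq=7120 B_ack=0
After event 1: A_seq=0 A_ack=7224 B_seq=7224 B_ack=0

0 7224 7224 0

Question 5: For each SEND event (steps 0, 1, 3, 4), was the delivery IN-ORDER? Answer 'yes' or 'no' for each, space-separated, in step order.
Answer: yes yes no yes

Derivation:
Step 0: SEND seq=7000 -> in-order
Step 1: SEND seq=7120 -> in-order
Step 3: SEND seq=7423 -> out-of-order
Step 4: SEND seq=0 -> in-order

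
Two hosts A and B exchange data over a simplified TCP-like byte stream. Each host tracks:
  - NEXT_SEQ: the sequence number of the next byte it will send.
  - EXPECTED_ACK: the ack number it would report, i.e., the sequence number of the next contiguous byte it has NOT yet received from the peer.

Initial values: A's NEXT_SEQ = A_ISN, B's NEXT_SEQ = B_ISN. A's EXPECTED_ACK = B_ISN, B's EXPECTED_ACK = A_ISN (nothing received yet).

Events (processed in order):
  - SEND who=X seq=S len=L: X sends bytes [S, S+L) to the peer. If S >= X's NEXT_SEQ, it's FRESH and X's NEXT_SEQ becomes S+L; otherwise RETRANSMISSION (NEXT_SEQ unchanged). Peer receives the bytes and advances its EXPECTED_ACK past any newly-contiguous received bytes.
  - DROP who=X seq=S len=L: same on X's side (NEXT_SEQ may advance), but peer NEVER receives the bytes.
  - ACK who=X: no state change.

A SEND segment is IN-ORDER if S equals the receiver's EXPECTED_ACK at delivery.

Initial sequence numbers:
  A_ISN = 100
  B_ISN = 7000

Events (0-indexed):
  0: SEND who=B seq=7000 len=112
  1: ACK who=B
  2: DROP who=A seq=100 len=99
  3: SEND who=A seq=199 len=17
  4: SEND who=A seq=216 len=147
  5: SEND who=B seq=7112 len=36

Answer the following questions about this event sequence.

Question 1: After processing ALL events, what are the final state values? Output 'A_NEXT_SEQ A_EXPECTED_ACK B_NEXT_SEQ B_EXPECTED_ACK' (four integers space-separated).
Answer: 363 7148 7148 100

Derivation:
After event 0: A_seq=100 A_ack=7112 B_seq=7112 B_ack=100
After event 1: A_seq=100 A_ack=7112 B_seq=7112 B_ack=100
After event 2: A_seq=199 A_ack=7112 B_seq=7112 B_ack=100
After event 3: A_seq=216 A_ack=7112 B_seq=7112 B_ack=100
After event 4: A_seq=363 A_ack=7112 B_seq=7112 B_ack=100
After event 5: A_seq=363 A_ack=7148 B_seq=7148 B_ack=100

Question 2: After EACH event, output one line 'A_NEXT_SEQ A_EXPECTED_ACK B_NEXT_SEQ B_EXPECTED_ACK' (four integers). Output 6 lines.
100 7112 7112 100
100 7112 7112 100
199 7112 7112 100
216 7112 7112 100
363 7112 7112 100
363 7148 7148 100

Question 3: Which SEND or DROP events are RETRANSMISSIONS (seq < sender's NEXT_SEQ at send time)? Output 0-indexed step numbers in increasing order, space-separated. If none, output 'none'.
Answer: none

Derivation:
Step 0: SEND seq=7000 -> fresh
Step 2: DROP seq=100 -> fresh
Step 3: SEND seq=199 -> fresh
Step 4: SEND seq=216 -> fresh
Step 5: SEND seq=7112 -> fresh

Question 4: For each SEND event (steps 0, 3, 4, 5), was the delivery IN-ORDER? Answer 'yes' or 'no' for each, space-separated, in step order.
Answer: yes no no yes

Derivation:
Step 0: SEND seq=7000 -> in-order
Step 3: SEND seq=199 -> out-of-order
Step 4: SEND seq=216 -> out-of-order
Step 5: SEND seq=7112 -> in-order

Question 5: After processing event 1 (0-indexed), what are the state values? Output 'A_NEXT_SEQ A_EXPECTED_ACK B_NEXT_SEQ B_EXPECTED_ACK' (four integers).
After event 0: A_seq=100 A_ack=7112 B_seq=7112 B_ack=100
After event 1: A_seq=100 A_ack=7112 B_seq=7112 B_ack=100

100 7112 7112 100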